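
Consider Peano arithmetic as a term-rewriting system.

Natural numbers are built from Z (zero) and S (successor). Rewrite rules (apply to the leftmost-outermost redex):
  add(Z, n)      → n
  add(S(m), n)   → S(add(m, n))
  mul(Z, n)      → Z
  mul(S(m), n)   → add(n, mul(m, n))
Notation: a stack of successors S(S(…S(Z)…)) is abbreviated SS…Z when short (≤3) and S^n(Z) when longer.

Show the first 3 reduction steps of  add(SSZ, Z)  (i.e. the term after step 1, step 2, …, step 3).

  start: add(SSZ, Z)
  →1  S(add(SZ, Z))
  →2  S(S(add(Z, Z)))
  →3  SSZ

Answer: after 3 steps: SSZ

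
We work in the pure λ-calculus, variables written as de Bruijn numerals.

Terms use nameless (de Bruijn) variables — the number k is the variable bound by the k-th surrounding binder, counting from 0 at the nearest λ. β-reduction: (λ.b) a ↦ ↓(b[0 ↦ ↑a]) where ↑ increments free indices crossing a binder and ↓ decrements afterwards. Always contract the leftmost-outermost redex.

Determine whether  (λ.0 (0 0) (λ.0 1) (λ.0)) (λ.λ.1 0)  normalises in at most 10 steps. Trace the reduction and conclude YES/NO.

  start: (λ.0 (0 0) (λ.0 1) (λ.0)) (λ.λ.1 0)
  [1] (λ.λ.1 0) ((λ.λ.1 0) (λ.λ.1 0)) (λ.0 (λ.λ.1 0)) (λ.0)
  [2] (λ.(λ.λ.1 0) (λ.λ.1 0) 0) (λ.0 (λ.λ.1 0)) (λ.0)
  [3] (λ.λ.1 0) (λ.λ.1 0) (λ.0 (λ.λ.1 0)) (λ.0)
  [4] (λ.(λ.λ.1 0) 0) (λ.0 (λ.λ.1 0)) (λ.0)
  [5] (λ.λ.1 0) (λ.0 (λ.λ.1 0)) (λ.0)
  [6] (λ.(λ.0 (λ.λ.1 0)) 0) (λ.0)
  [7] (λ.0 (λ.λ.1 0)) (λ.0)
  [8] (λ.0) (λ.λ.1 0)
  [9] λ.λ.1 0

Answer: YES — reaches normal form λ.λ.1 0 in 9 ≤ 10 steps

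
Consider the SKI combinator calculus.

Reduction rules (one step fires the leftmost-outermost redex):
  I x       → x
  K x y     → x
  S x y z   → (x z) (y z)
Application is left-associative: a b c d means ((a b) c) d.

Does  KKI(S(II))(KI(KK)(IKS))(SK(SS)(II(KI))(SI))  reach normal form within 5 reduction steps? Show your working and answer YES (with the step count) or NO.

  start: KKI(S(II))(KI(KK)(IKS))(SK(SS)(II(KI))(SI))
  →1  K(S(II))(KI(KK)(IKS))(SK(SS)(II(KI))(SI))
  →2  S(II)(SK(SS)(II(KI))(SI))
  →3  SI(SK(SS)(II(KI))(SI))
  →4  SI(K(II(KI))(SS(II(KI)))(SI))
  →5  SI(II(KI)(SI))

Answer: NO — after 5 steps the term is SI(II(KI)(SI)), not yet normal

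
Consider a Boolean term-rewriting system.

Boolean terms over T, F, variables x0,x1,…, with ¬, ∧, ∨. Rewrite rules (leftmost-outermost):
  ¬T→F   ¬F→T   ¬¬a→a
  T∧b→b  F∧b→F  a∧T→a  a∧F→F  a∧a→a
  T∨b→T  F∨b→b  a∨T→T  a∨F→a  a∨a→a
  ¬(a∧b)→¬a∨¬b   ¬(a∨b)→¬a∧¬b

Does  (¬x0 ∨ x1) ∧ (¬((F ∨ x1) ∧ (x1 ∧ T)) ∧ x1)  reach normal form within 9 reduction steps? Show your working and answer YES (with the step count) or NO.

  start: (¬x0 ∨ x1) ∧ (¬((F ∨ x1) ∧ (x1 ∧ T)) ∧ x1)
  →1  (¬x0 ∨ x1) ∧ ((¬(F ∨ x1) ∨ ¬(x1 ∧ T)) ∧ x1)
  →2  (¬x0 ∨ x1) ∧ (((¬F ∧ ¬x1) ∨ ¬(x1 ∧ T)) ∧ x1)
  →3  (¬x0 ∨ x1) ∧ (((T ∧ ¬x1) ∨ ¬(x1 ∧ T)) ∧ x1)
  →4  (¬x0 ∨ x1) ∧ ((¬x1 ∨ ¬(x1 ∧ T)) ∧ x1)
  →5  (¬x0 ∨ x1) ∧ ((¬x1 ∨ (¬x1 ∨ ¬T)) ∧ x1)
  →6  (¬x0 ∨ x1) ∧ ((¬x1 ∨ (¬x1 ∨ F)) ∧ x1)
  →7  (¬x0 ∨ x1) ∧ ((¬x1 ∨ ¬x1) ∧ x1)
  →8  (¬x0 ∨ x1) ∧ (¬x1 ∧ x1)

Answer: YES — reaches normal form (¬x0 ∨ x1) ∧ (¬x1 ∧ x1) in 8 ≤ 9 steps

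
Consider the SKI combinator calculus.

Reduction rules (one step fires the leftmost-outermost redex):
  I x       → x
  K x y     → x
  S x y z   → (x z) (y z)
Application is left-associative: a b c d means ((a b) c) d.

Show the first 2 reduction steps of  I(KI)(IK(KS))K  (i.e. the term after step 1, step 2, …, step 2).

Answer: after 2 steps: IK

Reduction:
  start: I(KI)(IK(KS))K
  [1] KI(IK(KS))K
  [2] IK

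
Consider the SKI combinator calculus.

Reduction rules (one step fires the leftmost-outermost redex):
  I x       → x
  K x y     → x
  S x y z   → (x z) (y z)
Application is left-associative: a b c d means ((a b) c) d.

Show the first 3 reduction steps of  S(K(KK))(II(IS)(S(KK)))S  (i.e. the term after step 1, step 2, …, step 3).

Answer: after 3 steps: K

Derivation:
  start: S(K(KK))(II(IS)(S(KK)))S
  [1] K(KK)S(II(IS)(S(KK))S)
  [2] KK(II(IS)(S(KK))S)
  [3] K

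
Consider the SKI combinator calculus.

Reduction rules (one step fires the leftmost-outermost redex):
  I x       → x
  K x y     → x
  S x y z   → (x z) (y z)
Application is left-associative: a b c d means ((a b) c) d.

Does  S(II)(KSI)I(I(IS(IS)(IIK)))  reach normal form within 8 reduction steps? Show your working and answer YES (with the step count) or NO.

Answer: NO — after 8 steps the term is SI(SS(IIK)), not yet normal

Reduction:
  start: S(II)(KSI)I(I(IS(IS)(IIK)))
  [1] III(KSII)(I(IS(IS)(IIK)))
  [2] II(KSII)(I(IS(IS)(IIK)))
  [3] I(KSII)(I(IS(IS)(IIK)))
  [4] KSII(I(IS(IS)(IIK)))
  [5] SI(I(IS(IS)(IIK)))
  [6] SI(IS(IS)(IIK))
  [7] SI(S(IS)(IIK))
  [8] SI(SS(IIK))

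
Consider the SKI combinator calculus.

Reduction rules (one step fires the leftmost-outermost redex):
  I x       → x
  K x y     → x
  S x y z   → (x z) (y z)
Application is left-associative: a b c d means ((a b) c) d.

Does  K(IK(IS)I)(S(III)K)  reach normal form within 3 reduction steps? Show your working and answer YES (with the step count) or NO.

Answer: NO — after 3 steps the term is IS, not yet normal

Working:
  start: K(IK(IS)I)(S(III)K)
  →1  IK(IS)I
  →2  K(IS)I
  →3  IS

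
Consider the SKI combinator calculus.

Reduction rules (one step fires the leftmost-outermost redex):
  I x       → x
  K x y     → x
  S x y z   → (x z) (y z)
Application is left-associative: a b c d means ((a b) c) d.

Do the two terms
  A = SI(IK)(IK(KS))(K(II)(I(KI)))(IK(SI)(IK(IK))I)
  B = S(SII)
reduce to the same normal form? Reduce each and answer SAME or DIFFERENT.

Answer: SAME — A ⇓ S(SII), B ⇓ S(SII)

Working:
Term A:
  start: SI(IK)(IK(KS))(K(II)(I(KI)))(IK(SI)(IK(IK))I)
  →1  I(IK(KS))(IK(IK(KS)))(K(II)(I(KI)))(IK(SI)(IK(IK))I)
  →2  IK(KS)(IK(IK(KS)))(K(II)(I(KI)))(IK(SI)(IK(IK))I)
  →3  K(KS)(IK(IK(KS)))(K(II)(I(KI)))(IK(SI)(IK(IK))I)
  →4  KS(K(II)(I(KI)))(IK(SI)(IK(IK))I)
  →5  S(IK(SI)(IK(IK))I)
  →6  S(K(SI)(IK(IK))I)
  →7  S(SII)

Term B:
  start: S(SII)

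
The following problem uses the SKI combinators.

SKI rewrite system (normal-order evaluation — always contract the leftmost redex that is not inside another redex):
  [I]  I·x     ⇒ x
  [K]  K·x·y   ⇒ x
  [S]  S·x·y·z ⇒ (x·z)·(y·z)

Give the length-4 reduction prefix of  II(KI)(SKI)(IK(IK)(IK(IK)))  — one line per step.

Answer: after 4 steps: IK(IK)(IK(IK))

Working:
  start: II(KI)(SKI)(IK(IK)(IK(IK)))
  step 1: I(KI)(SKI)(IK(IK)(IK(IK)))
  step 2: KI(SKI)(IK(IK)(IK(IK)))
  step 3: I(IK(IK)(IK(IK)))
  step 4: IK(IK)(IK(IK))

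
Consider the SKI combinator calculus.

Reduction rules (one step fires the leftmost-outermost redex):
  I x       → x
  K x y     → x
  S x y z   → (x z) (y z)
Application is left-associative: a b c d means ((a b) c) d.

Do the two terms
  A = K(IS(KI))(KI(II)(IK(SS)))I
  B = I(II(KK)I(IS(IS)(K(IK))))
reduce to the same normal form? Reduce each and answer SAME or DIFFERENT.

Term A:
  start: K(IS(KI))(KI(II)(IK(SS)))I
  [1] IS(KI)I
  [2] S(KI)I

Term B:
  start: I(II(KK)I(IS(IS)(K(IK))))
  [1] II(KK)I(IS(IS)(K(IK)))
  [2] I(KK)I(IS(IS)(K(IK)))
  [3] KKI(IS(IS)(K(IK)))
  [4] K(IS(IS)(K(IK)))
  [5] K(S(IS)(K(IK)))
  [6] K(SS(K(IK)))
  [7] K(SS(KK))

Answer: DIFFERENT — A ⇓ S(KI)I, B ⇓ K(SS(KK))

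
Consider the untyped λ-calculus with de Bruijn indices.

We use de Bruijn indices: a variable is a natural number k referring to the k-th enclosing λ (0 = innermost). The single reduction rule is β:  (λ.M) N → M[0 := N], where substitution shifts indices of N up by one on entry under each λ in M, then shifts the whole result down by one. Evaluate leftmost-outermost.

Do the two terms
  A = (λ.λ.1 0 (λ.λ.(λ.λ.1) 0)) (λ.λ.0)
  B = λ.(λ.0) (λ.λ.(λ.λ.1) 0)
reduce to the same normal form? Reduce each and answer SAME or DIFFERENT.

Term A:
  start: (λ.λ.1 0 (λ.λ.(λ.λ.1) 0)) (λ.λ.0)
  step 1: λ.(λ.λ.0) 0 (λ.λ.(λ.λ.1) 0)
  step 2: λ.(λ.0) (λ.λ.(λ.λ.1) 0)
  step 3: λ.λ.λ.(λ.λ.1) 0
  step 4: λ.λ.λ.λ.1

Term B:
  start: λ.(λ.0) (λ.λ.(λ.λ.1) 0)
  step 1: λ.λ.λ.(λ.λ.1) 0
  step 2: λ.λ.λ.λ.1

Answer: SAME — A ⇓ λ.λ.λ.λ.1, B ⇓ λ.λ.λ.λ.1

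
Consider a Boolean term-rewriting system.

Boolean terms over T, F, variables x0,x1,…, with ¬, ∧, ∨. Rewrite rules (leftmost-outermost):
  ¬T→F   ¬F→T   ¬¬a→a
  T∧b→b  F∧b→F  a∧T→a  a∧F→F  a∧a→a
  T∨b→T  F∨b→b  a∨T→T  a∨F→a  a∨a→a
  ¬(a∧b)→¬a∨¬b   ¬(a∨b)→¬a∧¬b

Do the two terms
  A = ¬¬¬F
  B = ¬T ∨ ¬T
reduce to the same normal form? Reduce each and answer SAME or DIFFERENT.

Term A:
  start: ¬¬¬F
  step 1: ¬F
  step 2: T

Term B:
  start: ¬T ∨ ¬T
  step 1: ¬T
  step 2: F

Answer: DIFFERENT — A ⇓ T, B ⇓ F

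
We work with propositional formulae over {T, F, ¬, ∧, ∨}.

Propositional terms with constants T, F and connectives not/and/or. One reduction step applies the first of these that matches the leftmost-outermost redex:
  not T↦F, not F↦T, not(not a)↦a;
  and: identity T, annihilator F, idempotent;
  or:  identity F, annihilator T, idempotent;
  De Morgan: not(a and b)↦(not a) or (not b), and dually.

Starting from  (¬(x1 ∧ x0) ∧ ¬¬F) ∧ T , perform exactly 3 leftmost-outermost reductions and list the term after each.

Answer: after 3 steps: (¬x1 ∨ ¬x0) ∧ F

Derivation:
  start: (¬(x1 ∧ x0) ∧ ¬¬F) ∧ T
  →1  ¬(x1 ∧ x0) ∧ ¬¬F
  →2  (¬x1 ∨ ¬x0) ∧ ¬¬F
  →3  (¬x1 ∨ ¬x0) ∧ F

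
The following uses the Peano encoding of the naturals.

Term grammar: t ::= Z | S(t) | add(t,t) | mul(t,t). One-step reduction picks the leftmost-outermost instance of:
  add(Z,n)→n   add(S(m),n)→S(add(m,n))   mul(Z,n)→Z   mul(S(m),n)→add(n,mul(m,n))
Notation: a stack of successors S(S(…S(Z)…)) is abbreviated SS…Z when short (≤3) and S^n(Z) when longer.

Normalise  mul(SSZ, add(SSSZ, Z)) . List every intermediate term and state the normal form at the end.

Answer: normal form = S^6(Z)  (in 19 steps)

Reduction:
  start: mul(SSZ, add(SSSZ, Z))
  →1  add(add(SSSZ, Z), mul(SZ, add(SSSZ, Z)))
  →2  add(S(add(SSZ, Z)), mul(SZ, add(SSSZ, Z)))
  →3  S(add(add(SSZ, Z), mul(SZ, add(SSSZ, Z))))
  →4  S(add(S(add(SZ, Z)), mul(SZ, add(SSSZ, Z))))
  →5  S(S(add(add(SZ, Z), mul(SZ, add(SSSZ, Z)))))
  →6  S(S(add(S(add(Z, Z)), mul(SZ, add(SSSZ, Z)))))
  →7  S(S(S(add(add(Z, Z), mul(SZ, add(SSSZ, Z))))))
  →8  S(S(S(add(Z, mul(SZ, add(SSSZ, Z))))))
  →9  S(S(S(mul(SZ, add(SSSZ, Z)))))
  →10  S(S(S(add(add(SSSZ, Z), mul(Z, add(SSSZ, Z))))))
  →11  S(S(S(add(S(add(SSZ, Z)), mul(Z, add(SSSZ, Z))))))
  →12  S(S(S(S(add(add(SSZ, Z), mul(Z, add(SSSZ, Z)))))))
  →13  S(S(S(S(add(S(add(SZ, Z)), mul(Z, add(SSSZ, Z)))))))
  →14  S(S(S(S(S(add(add(SZ, Z), mul(Z, add(SSSZ, Z))))))))
  →15  S(S(S(S(S(add(S(add(Z, Z)), mul(Z, add(SSSZ, Z))))))))
  →16  S(S(S(S(S(S(add(add(Z, Z), mul(Z, add(SSSZ, Z)))))))))
  →17  S(S(S(S(S(S(add(Z, mul(Z, add(SSSZ, Z)))))))))
  →18  S(S(S(S(S(S(mul(Z, add(SSSZ, Z))))))))
  →19  S^6(Z)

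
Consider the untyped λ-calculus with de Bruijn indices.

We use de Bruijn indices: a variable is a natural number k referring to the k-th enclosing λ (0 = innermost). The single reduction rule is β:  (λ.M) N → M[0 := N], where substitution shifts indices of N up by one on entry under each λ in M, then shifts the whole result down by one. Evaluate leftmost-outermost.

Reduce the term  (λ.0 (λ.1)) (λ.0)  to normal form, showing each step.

Answer: normal form = λ.λ.0  (in 2 steps)

Reduction:
  start: (λ.0 (λ.1)) (λ.0)
  →1  (λ.0) (λ.λ.0)
  →2  λ.λ.0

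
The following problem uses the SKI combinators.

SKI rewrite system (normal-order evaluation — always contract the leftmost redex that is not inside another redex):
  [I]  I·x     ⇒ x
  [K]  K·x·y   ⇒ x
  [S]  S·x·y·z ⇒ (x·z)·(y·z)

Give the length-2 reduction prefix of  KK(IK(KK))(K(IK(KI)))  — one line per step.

  start: KK(IK(KK))(K(IK(KI)))
  →1  K(K(IK(KI)))
  →2  K(K(K(KI)))

Answer: after 2 steps: K(K(K(KI)))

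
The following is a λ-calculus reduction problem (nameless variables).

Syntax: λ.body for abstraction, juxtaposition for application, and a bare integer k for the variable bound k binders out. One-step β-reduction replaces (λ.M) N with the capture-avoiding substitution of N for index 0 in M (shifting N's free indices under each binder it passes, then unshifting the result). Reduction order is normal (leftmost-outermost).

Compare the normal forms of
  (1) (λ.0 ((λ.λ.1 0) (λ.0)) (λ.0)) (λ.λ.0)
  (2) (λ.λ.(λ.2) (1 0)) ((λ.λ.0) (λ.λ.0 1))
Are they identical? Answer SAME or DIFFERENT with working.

Answer: DIFFERENT — A ⇓ λ.0, B ⇓ λ.λ.0

Reduction:
Term A:
  start: (λ.0 ((λ.λ.1 0) (λ.0)) (λ.0)) (λ.λ.0)
  [1] (λ.λ.0) ((λ.λ.1 0) (λ.0)) (λ.0)
  [2] (λ.0) (λ.0)
  [3] λ.0

Term B:
  start: (λ.λ.(λ.2) (1 0)) ((λ.λ.0) (λ.λ.0 1))
  [1] λ.(λ.(λ.λ.0) (λ.λ.0 1)) ((λ.λ.0) (λ.λ.0 1) 0)
  [2] λ.(λ.λ.0) (λ.λ.0 1)
  [3] λ.λ.0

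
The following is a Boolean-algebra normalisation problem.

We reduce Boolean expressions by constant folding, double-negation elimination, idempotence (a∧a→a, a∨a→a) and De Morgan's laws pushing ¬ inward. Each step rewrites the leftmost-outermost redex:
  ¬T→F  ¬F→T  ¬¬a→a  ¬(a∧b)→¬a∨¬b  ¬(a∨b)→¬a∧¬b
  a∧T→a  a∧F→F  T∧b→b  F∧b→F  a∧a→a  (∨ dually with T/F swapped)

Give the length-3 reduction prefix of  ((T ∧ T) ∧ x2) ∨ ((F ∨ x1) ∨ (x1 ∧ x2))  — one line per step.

Answer: after 3 steps: x2 ∨ (x1 ∨ (x1 ∧ x2))

Reduction:
  start: ((T ∧ T) ∧ x2) ∨ ((F ∨ x1) ∨ (x1 ∧ x2))
  →1  (T ∧ x2) ∨ ((F ∨ x1) ∨ (x1 ∧ x2))
  →2  x2 ∨ ((F ∨ x1) ∨ (x1 ∧ x2))
  →3  x2 ∨ (x1 ∨ (x1 ∧ x2))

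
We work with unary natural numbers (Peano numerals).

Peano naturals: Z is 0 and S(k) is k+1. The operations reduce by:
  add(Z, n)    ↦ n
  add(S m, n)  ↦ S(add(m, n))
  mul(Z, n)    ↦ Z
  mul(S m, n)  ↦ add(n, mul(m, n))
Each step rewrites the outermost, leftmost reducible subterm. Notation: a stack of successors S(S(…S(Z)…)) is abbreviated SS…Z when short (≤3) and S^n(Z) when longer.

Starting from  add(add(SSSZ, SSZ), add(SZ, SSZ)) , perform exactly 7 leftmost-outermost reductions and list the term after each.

  start: add(add(SSSZ, SSZ), add(SZ, SSZ))
  step 1: add(S(add(SSZ, SSZ)), add(SZ, SSZ))
  step 2: S(add(add(SSZ, SSZ), add(SZ, SSZ)))
  step 3: S(add(S(add(SZ, SSZ)), add(SZ, SSZ)))
  step 4: S(S(add(add(SZ, SSZ), add(SZ, SSZ))))
  step 5: S(S(add(S(add(Z, SSZ)), add(SZ, SSZ))))
  step 6: S(S(S(add(add(Z, SSZ), add(SZ, SSZ)))))
  step 7: S(S(S(add(SSZ, add(SZ, SSZ)))))

Answer: after 7 steps: S(S(S(add(SSZ, add(SZ, SSZ)))))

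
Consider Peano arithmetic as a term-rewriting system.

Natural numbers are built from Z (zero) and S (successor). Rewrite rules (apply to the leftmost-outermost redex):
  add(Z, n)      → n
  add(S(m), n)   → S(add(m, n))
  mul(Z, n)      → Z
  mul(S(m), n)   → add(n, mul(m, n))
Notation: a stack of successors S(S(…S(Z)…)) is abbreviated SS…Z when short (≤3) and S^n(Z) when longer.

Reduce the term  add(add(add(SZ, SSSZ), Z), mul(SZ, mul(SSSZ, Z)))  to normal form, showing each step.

  start: add(add(add(SZ, SSSZ), Z), mul(SZ, mul(SSSZ, Z)))
  →1  add(add(S(add(Z, SSSZ)), Z), mul(SZ, mul(SSSZ, Z)))
  →2  add(S(add(add(Z, SSSZ), Z)), mul(SZ, mul(SSSZ, Z)))
  →3  S(add(add(add(Z, SSSZ), Z), mul(SZ, mul(SSSZ, Z))))
  →4  S(add(add(SSSZ, Z), mul(SZ, mul(SSSZ, Z))))
  →5  S(add(S(add(SSZ, Z)), mul(SZ, mul(SSSZ, Z))))
  →6  S(S(add(add(SSZ, Z), mul(SZ, mul(SSSZ, Z)))))
  →7  S(S(add(S(add(SZ, Z)), mul(SZ, mul(SSSZ, Z)))))
  →8  S(S(S(add(add(SZ, Z), mul(SZ, mul(SSSZ, Z))))))
  →9  S(S(S(add(S(add(Z, Z)), mul(SZ, mul(SSSZ, Z))))))
  →10  S(S(S(S(add(add(Z, Z), mul(SZ, mul(SSSZ, Z)))))))
  →11  S(S(S(S(add(Z, mul(SZ, mul(SSSZ, Z)))))))
  →12  S(S(S(S(mul(SZ, mul(SSSZ, Z))))))
  →13  S(S(S(S(add(mul(SSSZ, Z), mul(Z, mul(SSSZ, Z)))))))
  →14  S(S(S(S(add(add(Z, mul(SSZ, Z)), mul(Z, mul(SSSZ, Z)))))))
  →15  S(S(S(S(add(mul(SSZ, Z), mul(Z, mul(SSSZ, Z)))))))
  →16  S(S(S(S(add(add(Z, mul(SZ, Z)), mul(Z, mul(SSSZ, Z)))))))
  →17  S(S(S(S(add(mul(SZ, Z), mul(Z, mul(SSSZ, Z)))))))
  →18  S(S(S(S(add(add(Z, mul(Z, Z)), mul(Z, mul(SSSZ, Z)))))))
  →19  S(S(S(S(add(mul(Z, Z), mul(Z, mul(SSSZ, Z)))))))
  →20  S(S(S(S(add(Z, mul(Z, mul(SSSZ, Z)))))))
  →21  S(S(S(S(mul(Z, mul(SSSZ, Z))))))
  →22  S^4(Z)

Answer: normal form = S^4(Z)  (in 22 steps)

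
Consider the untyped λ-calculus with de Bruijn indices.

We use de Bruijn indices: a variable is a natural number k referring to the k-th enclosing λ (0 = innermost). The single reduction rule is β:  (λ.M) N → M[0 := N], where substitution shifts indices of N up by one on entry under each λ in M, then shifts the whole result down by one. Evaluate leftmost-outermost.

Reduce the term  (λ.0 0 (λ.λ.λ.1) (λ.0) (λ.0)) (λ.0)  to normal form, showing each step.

  start: (λ.0 0 (λ.λ.λ.1) (λ.0) (λ.0)) (λ.0)
  [1] (λ.0) (λ.0) (λ.λ.λ.1) (λ.0) (λ.0)
  [2] (λ.0) (λ.λ.λ.1) (λ.0) (λ.0)
  [3] (λ.λ.λ.1) (λ.0) (λ.0)
  [4] (λ.λ.1) (λ.0)
  [5] λ.λ.0

Answer: normal form = λ.λ.0  (in 5 steps)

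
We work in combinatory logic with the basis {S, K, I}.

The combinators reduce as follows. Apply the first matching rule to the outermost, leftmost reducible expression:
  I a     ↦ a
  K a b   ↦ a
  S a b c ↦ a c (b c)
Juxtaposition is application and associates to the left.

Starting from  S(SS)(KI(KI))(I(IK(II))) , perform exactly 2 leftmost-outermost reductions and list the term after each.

  start: S(SS)(KI(KI))(I(IK(II)))
  →1  SS(I(IK(II)))(KI(KI)(I(IK(II))))
  →2  S(KI(KI)(I(IK(II))))(I(IK(II))(KI(KI)(I(IK(II)))))

Answer: after 2 steps: S(KI(KI)(I(IK(II))))(I(IK(II))(KI(KI)(I(IK(II)))))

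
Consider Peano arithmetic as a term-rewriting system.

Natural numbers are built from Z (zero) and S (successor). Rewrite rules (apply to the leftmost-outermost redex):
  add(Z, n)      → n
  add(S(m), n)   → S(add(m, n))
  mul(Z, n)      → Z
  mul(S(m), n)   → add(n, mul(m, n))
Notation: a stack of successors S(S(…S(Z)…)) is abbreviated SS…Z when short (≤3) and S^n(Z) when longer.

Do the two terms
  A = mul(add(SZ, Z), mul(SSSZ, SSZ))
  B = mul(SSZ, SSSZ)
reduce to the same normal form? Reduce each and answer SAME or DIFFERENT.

Term A:
  start: mul(add(SZ, Z), mul(SSSZ, SSZ))
  step 1: mul(S(add(Z, Z)), mul(SSSZ, SSZ))
  step 2: add(mul(SSSZ, SSZ), mul(add(Z, Z), mul(SSSZ, SSZ)))
  step 3: add(add(SSZ, mul(SSZ, SSZ)), mul(add(Z, Z), mul(SSSZ, SSZ)))
  step 4: add(S(add(SZ, mul(SSZ, SSZ))), mul(add(Z, Z), mul(SSSZ, SSZ)))
  step 5: S(add(add(SZ, mul(SSZ, SSZ)), mul(add(Z, Z), mul(SSSZ, SSZ))))
  step 6: S(add(S(add(Z, mul(SSZ, SSZ))), mul(add(Z, Z), mul(SSSZ, SSZ))))
  step 7: S(S(add(add(Z, mul(SSZ, SSZ)), mul(add(Z, Z), mul(SSSZ, SSZ)))))
  step 8: S(S(add(mul(SSZ, SSZ), mul(add(Z, Z), mul(SSSZ, SSZ)))))
  step 9: S(S(add(add(SSZ, mul(SZ, SSZ)), mul(add(Z, Z), mul(SSSZ, SSZ)))))
  step 10: S(S(add(S(add(SZ, mul(SZ, SSZ))), mul(add(Z, Z), mul(SSSZ, SSZ)))))
  step 11: S(S(S(add(add(SZ, mul(SZ, SSZ)), mul(add(Z, Z), mul(SSSZ, SSZ))))))
  step 12: S(S(S(add(S(add(Z, mul(SZ, SSZ))), mul(add(Z, Z), mul(SSSZ, SSZ))))))
  step 13: S(S(S(S(add(add(Z, mul(SZ, SSZ)), mul(add(Z, Z), mul(SSSZ, SSZ)))))))
  step 14: S(S(S(S(add(mul(SZ, SSZ), mul(add(Z, Z), mul(SSSZ, SSZ)))))))
  step 15: S(S(S(S(add(add(SSZ, mul(Z, SSZ)), mul(add(Z, Z), mul(SSSZ, SSZ)))))))
  step 16: S(S(S(S(add(S(add(SZ, mul(Z, SSZ))), mul(add(Z, Z), mul(SSSZ, SSZ)))))))
  step 17: S(S(S(S(S(add(add(SZ, mul(Z, SSZ)), mul(add(Z, Z), mul(SSSZ, SSZ))))))))
  step 18: S(S(S(S(S(add(S(add(Z, mul(Z, SSZ))), mul(add(Z, Z), mul(SSSZ, SSZ))))))))
  step 19: S(S(S(S(S(S(add(add(Z, mul(Z, SSZ)), mul(add(Z, Z), mul(SSSZ, SSZ)))))))))
  step 20: S(S(S(S(S(S(add(mul(Z, SSZ), mul(add(Z, Z), mul(SSSZ, SSZ)))))))))
  step 21: S(S(S(S(S(S(add(Z, mul(add(Z, Z), mul(SSSZ, SSZ)))))))))
  step 22: S(S(S(S(S(S(mul(add(Z, Z), mul(SSSZ, SSZ))))))))
  step 23: S(S(S(S(S(S(mul(Z, mul(SSSZ, SSZ))))))))
  step 24: S^6(Z)

Term B:
  start: mul(SSZ, SSSZ)
  step 1: add(SSSZ, mul(SZ, SSSZ))
  step 2: S(add(SSZ, mul(SZ, SSSZ)))
  step 3: S(S(add(SZ, mul(SZ, SSSZ))))
  step 4: S(S(S(add(Z, mul(SZ, SSSZ)))))
  step 5: S(S(S(mul(SZ, SSSZ))))
  step 6: S(S(S(add(SSSZ, mul(Z, SSSZ)))))
  step 7: S(S(S(S(add(SSZ, mul(Z, SSSZ))))))
  step 8: S(S(S(S(S(add(SZ, mul(Z, SSSZ)))))))
  step 9: S(S(S(S(S(S(add(Z, mul(Z, SSSZ))))))))
  step 10: S(S(S(S(S(S(mul(Z, SSSZ)))))))
  step 11: S^6(Z)

Answer: SAME — A ⇓ S^6(Z), B ⇓ S^6(Z)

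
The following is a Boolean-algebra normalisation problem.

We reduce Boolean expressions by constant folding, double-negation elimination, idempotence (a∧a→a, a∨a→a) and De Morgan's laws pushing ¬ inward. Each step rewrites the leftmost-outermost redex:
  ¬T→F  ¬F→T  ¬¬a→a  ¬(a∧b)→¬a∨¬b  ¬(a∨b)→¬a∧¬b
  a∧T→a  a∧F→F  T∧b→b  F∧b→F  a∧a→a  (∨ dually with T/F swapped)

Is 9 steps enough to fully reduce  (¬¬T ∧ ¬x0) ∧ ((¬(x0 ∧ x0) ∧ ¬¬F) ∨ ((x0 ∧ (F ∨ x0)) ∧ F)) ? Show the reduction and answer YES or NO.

Answer: YES — reaches normal form F in 9 ≤ 9 steps

Reduction:
  start: (¬¬T ∧ ¬x0) ∧ ((¬(x0 ∧ x0) ∧ ¬¬F) ∨ ((x0 ∧ (F ∨ x0)) ∧ F))
  [1] (T ∧ ¬x0) ∧ ((¬(x0 ∧ x0) ∧ ¬¬F) ∨ ((x0 ∧ (F ∨ x0)) ∧ F))
  [2] ¬x0 ∧ ((¬(x0 ∧ x0) ∧ ¬¬F) ∨ ((x0 ∧ (F ∨ x0)) ∧ F))
  [3] ¬x0 ∧ (((¬x0 ∨ ¬x0) ∧ ¬¬F) ∨ ((x0 ∧ (F ∨ x0)) ∧ F))
  [4] ¬x0 ∧ ((¬x0 ∧ ¬¬F) ∨ ((x0 ∧ (F ∨ x0)) ∧ F))
  [5] ¬x0 ∧ ((¬x0 ∧ F) ∨ ((x0 ∧ (F ∨ x0)) ∧ F))
  [6] ¬x0 ∧ (F ∨ ((x0 ∧ (F ∨ x0)) ∧ F))
  [7] ¬x0 ∧ ((x0 ∧ (F ∨ x0)) ∧ F)
  [8] ¬x0 ∧ F
  [9] F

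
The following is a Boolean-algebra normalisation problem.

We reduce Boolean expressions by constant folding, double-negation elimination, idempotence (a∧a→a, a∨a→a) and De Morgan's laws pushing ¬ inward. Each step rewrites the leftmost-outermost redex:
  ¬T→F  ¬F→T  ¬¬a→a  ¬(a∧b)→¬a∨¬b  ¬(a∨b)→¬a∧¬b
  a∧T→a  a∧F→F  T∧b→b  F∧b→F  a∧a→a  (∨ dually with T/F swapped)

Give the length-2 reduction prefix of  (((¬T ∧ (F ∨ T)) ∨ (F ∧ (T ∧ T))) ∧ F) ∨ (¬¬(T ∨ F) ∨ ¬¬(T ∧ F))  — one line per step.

  start: (((¬T ∧ (F ∨ T)) ∨ (F ∧ (T ∧ T))) ∧ F) ∨ (¬¬(T ∨ F) ∨ ¬¬(T ∧ F))
  [1] F ∨ (¬¬(T ∨ F) ∨ ¬¬(T ∧ F))
  [2] ¬¬(T ∨ F) ∨ ¬¬(T ∧ F)

Answer: after 2 steps: ¬¬(T ∨ F) ∨ ¬¬(T ∧ F)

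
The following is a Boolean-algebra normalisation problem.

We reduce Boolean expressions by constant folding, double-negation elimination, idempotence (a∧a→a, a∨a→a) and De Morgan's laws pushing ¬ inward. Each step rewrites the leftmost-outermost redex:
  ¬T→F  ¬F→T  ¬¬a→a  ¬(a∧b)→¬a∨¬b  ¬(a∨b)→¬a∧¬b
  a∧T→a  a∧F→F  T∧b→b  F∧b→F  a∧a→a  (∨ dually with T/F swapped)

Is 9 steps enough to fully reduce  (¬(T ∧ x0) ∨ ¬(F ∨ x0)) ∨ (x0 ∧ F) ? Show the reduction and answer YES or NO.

Answer: YES — reaches normal form ¬x0 in 9 ≤ 9 steps

Reduction:
  start: (¬(T ∧ x0) ∨ ¬(F ∨ x0)) ∨ (x0 ∧ F)
  →1  ((¬T ∨ ¬x0) ∨ ¬(F ∨ x0)) ∨ (x0 ∧ F)
  →2  ((F ∨ ¬x0) ∨ ¬(F ∨ x0)) ∨ (x0 ∧ F)
  →3  (¬x0 ∨ ¬(F ∨ x0)) ∨ (x0 ∧ F)
  →4  (¬x0 ∨ (¬F ∧ ¬x0)) ∨ (x0 ∧ F)
  →5  (¬x0 ∨ (T ∧ ¬x0)) ∨ (x0 ∧ F)
  →6  (¬x0 ∨ ¬x0) ∨ (x0 ∧ F)
  →7  ¬x0 ∨ (x0 ∧ F)
  →8  ¬x0 ∨ F
  →9  ¬x0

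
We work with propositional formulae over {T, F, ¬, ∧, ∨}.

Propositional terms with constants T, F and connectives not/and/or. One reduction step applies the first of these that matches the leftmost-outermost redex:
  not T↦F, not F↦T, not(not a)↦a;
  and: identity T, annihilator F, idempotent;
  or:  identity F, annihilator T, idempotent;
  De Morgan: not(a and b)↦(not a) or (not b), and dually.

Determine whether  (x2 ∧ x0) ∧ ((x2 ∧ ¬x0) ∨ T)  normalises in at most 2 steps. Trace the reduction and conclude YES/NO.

Answer: YES — reaches normal form x2 ∧ x0 in 2 ≤ 2 steps

Reduction:
  start: (x2 ∧ x0) ∧ ((x2 ∧ ¬x0) ∨ T)
  step 1: (x2 ∧ x0) ∧ T
  step 2: x2 ∧ x0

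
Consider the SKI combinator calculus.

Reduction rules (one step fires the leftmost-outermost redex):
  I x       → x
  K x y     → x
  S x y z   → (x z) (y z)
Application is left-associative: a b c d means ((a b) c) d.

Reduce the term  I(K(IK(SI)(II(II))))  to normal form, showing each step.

Answer: normal form = K(SI)  (in 3 steps)

Reduction:
  start: I(K(IK(SI)(II(II))))
  [1] K(IK(SI)(II(II)))
  [2] K(K(SI)(II(II)))
  [3] K(SI)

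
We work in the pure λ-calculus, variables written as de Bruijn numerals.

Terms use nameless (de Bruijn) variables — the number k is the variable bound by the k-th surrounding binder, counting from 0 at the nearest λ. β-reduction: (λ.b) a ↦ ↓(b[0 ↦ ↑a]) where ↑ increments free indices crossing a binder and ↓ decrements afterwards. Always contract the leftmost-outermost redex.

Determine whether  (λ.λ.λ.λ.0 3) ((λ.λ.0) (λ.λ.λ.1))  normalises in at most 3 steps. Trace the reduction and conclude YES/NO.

  start: (λ.λ.λ.λ.0 3) ((λ.λ.0) (λ.λ.λ.1))
  →1  λ.λ.λ.0 ((λ.λ.0) (λ.λ.λ.1))
  →2  λ.λ.λ.0 (λ.0)

Answer: YES — reaches normal form λ.λ.λ.0 (λ.0) in 2 ≤ 3 steps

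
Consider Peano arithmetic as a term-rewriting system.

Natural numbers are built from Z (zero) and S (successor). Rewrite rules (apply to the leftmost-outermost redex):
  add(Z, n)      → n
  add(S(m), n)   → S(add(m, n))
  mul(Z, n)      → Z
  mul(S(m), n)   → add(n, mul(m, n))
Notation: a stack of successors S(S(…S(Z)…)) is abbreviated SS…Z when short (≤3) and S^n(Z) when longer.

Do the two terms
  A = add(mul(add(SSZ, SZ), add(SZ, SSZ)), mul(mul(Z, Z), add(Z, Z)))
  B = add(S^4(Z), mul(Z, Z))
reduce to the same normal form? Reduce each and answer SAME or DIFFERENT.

Term A:
  start: add(mul(add(SSZ, SZ), add(SZ, SSZ)), mul(mul(Z, Z), add(Z, Z)))
  [1] add(mul(S(add(SZ, SZ)), add(SZ, SSZ)), mul(mul(Z, Z), add(Z, Z)))
  [2] add(add(add(SZ, SSZ), mul(add(SZ, SZ), add(SZ, SSZ))), mul(mul(Z, Z), add(Z, Z)))
  [3] add(add(S(add(Z, SSZ)), mul(add(SZ, SZ), add(SZ, SSZ))), mul(mul(Z, Z), add(Z, Z)))
  [4] add(S(add(add(Z, SSZ), mul(add(SZ, SZ), add(SZ, SSZ)))), mul(mul(Z, Z), add(Z, Z)))
  [5] S(add(add(add(Z, SSZ), mul(add(SZ, SZ), add(SZ, SSZ))), mul(mul(Z, Z), add(Z, Z))))
  [6] S(add(add(SSZ, mul(add(SZ, SZ), add(SZ, SSZ))), mul(mul(Z, Z), add(Z, Z))))
  [7] S(add(S(add(SZ, mul(add(SZ, SZ), add(SZ, SSZ)))), mul(mul(Z, Z), add(Z, Z))))
  [8] S(S(add(add(SZ, mul(add(SZ, SZ), add(SZ, SSZ))), mul(mul(Z, Z), add(Z, Z)))))
  [9] S(S(add(S(add(Z, mul(add(SZ, SZ), add(SZ, SSZ)))), mul(mul(Z, Z), add(Z, Z)))))
  [10] S(S(S(add(add(Z, mul(add(SZ, SZ), add(SZ, SSZ))), mul(mul(Z, Z), add(Z, Z))))))
  [11] S(S(S(add(mul(add(SZ, SZ), add(SZ, SSZ)), mul(mul(Z, Z), add(Z, Z))))))
  [12] S(S(S(add(mul(S(add(Z, SZ)), add(SZ, SSZ)), mul(mul(Z, Z), add(Z, Z))))))
  [13] S(S(S(add(add(add(SZ, SSZ), mul(add(Z, SZ), add(SZ, SSZ))), mul(mul(Z, Z), add(Z, Z))))))
  [14] S(S(S(add(add(S(add(Z, SSZ)), mul(add(Z, SZ), add(SZ, SSZ))), mul(mul(Z, Z), add(Z, Z))))))
  [15] S(S(S(add(S(add(add(Z, SSZ), mul(add(Z, SZ), add(SZ, SSZ)))), mul(mul(Z, Z), add(Z, Z))))))
  [16] S(S(S(S(add(add(add(Z, SSZ), mul(add(Z, SZ), add(SZ, SSZ))), mul(mul(Z, Z), add(Z, Z)))))))
  [17] S(S(S(S(add(add(SSZ, mul(add(Z, SZ), add(SZ, SSZ))), mul(mul(Z, Z), add(Z, Z)))))))
  [18] S(S(S(S(add(S(add(SZ, mul(add(Z, SZ), add(SZ, SSZ)))), mul(mul(Z, Z), add(Z, Z)))))))
  [19] S(S(S(S(S(add(add(SZ, mul(add(Z, SZ), add(SZ, SSZ))), mul(mul(Z, Z), add(Z, Z))))))))
  [20] S(S(S(S(S(add(S(add(Z, mul(add(Z, SZ), add(SZ, SSZ)))), mul(mul(Z, Z), add(Z, Z))))))))
  [21] S(S(S(S(S(S(add(add(Z, mul(add(Z, SZ), add(SZ, SSZ))), mul(mul(Z, Z), add(Z, Z)))))))))
  [22] S(S(S(S(S(S(add(mul(add(Z, SZ), add(SZ, SSZ)), mul(mul(Z, Z), add(Z, Z)))))))))
  [23] S(S(S(S(S(S(add(mul(SZ, add(SZ, SSZ)), mul(mul(Z, Z), add(Z, Z)))))))))
  [24] S(S(S(S(S(S(add(add(add(SZ, SSZ), mul(Z, add(SZ, SSZ))), mul(mul(Z, Z), add(Z, Z)))))))))
  [25] S(S(S(S(S(S(add(add(S(add(Z, SSZ)), mul(Z, add(SZ, SSZ))), mul(mul(Z, Z), add(Z, Z)))))))))
  [26] S(S(S(S(S(S(add(S(add(add(Z, SSZ), mul(Z, add(SZ, SSZ)))), mul(mul(Z, Z), add(Z, Z)))))))))
  [27] S(S(S(S(S(S(S(add(add(add(Z, SSZ), mul(Z, add(SZ, SSZ))), mul(mul(Z, Z), add(Z, Z))))))))))
  [28] S(S(S(S(S(S(S(add(add(SSZ, mul(Z, add(SZ, SSZ))), mul(mul(Z, Z), add(Z, Z))))))))))
  [29] S(S(S(S(S(S(S(add(S(add(SZ, mul(Z, add(SZ, SSZ)))), mul(mul(Z, Z), add(Z, Z))))))))))
  [30] S(S(S(S(S(S(S(S(add(add(SZ, mul(Z, add(SZ, SSZ))), mul(mul(Z, Z), add(Z, Z)))))))))))
  [31] S(S(S(S(S(S(S(S(add(S(add(Z, mul(Z, add(SZ, SSZ)))), mul(mul(Z, Z), add(Z, Z)))))))))))
  [32] S(S(S(S(S(S(S(S(S(add(add(Z, mul(Z, add(SZ, SSZ))), mul(mul(Z, Z), add(Z, Z))))))))))))
  [33] S(S(S(S(S(S(S(S(S(add(mul(Z, add(SZ, SSZ)), mul(mul(Z, Z), add(Z, Z))))))))))))
  [34] S(S(S(S(S(S(S(S(S(add(Z, mul(mul(Z, Z), add(Z, Z))))))))))))
  [35] S(S(S(S(S(S(S(S(S(mul(mul(Z, Z), add(Z, Z)))))))))))
  [36] S(S(S(S(S(S(S(S(S(mul(Z, add(Z, Z)))))))))))
  [37] S^9(Z)

Term B:
  start: add(S^4(Z), mul(Z, Z))
  [1] S(add(SSSZ, mul(Z, Z)))
  [2] S(S(add(SSZ, mul(Z, Z))))
  [3] S(S(S(add(SZ, mul(Z, Z)))))
  [4] S(S(S(S(add(Z, mul(Z, Z))))))
  [5] S(S(S(S(mul(Z, Z)))))
  [6] S^4(Z)

Answer: DIFFERENT — A ⇓ S^9(Z), B ⇓ S^4(Z)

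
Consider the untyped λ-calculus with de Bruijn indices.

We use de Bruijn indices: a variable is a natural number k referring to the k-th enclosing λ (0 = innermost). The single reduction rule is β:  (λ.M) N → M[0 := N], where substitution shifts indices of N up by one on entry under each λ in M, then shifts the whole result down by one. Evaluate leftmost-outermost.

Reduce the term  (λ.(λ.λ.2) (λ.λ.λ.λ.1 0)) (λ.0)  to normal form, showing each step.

  start: (λ.(λ.λ.2) (λ.λ.λ.λ.1 0)) (λ.0)
  step 1: (λ.λ.λ.0) (λ.λ.λ.λ.1 0)
  step 2: λ.λ.0

Answer: normal form = λ.λ.0  (in 2 steps)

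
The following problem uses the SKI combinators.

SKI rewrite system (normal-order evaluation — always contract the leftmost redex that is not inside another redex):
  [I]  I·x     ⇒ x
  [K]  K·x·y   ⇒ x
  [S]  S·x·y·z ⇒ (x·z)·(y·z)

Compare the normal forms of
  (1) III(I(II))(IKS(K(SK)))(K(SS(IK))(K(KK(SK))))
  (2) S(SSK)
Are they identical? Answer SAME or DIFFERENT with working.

Term A:
  start: III(I(II))(IKS(K(SK)))(K(SS(IK))(K(KK(SK))))
  step 1: II(I(II))(IKS(K(SK)))(K(SS(IK))(K(KK(SK))))
  step 2: I(I(II))(IKS(K(SK)))(K(SS(IK))(K(KK(SK))))
  step 3: I(II)(IKS(K(SK)))(K(SS(IK))(K(KK(SK))))
  step 4: II(IKS(K(SK)))(K(SS(IK))(K(KK(SK))))
  step 5: I(IKS(K(SK)))(K(SS(IK))(K(KK(SK))))
  step 6: IKS(K(SK))(K(SS(IK))(K(KK(SK))))
  step 7: KS(K(SK))(K(SS(IK))(K(KK(SK))))
  step 8: S(K(SS(IK))(K(KK(SK))))
  step 9: S(SS(IK))
  step 10: S(SSK)

Term B:
  start: S(SSK)

Answer: SAME — A ⇓ S(SSK), B ⇓ S(SSK)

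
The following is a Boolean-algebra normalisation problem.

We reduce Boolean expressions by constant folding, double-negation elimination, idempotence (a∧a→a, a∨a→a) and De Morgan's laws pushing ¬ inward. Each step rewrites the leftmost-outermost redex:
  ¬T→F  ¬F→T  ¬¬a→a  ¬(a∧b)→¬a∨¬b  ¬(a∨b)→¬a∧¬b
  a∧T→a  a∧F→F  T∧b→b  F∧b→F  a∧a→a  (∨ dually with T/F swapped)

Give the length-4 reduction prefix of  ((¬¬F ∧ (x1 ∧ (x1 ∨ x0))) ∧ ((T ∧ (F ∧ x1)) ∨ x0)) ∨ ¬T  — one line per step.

Answer: after 4 steps: ¬T

Working:
  start: ((¬¬F ∧ (x1 ∧ (x1 ∨ x0))) ∧ ((T ∧ (F ∧ x1)) ∨ x0)) ∨ ¬T
  →1  ((F ∧ (x1 ∧ (x1 ∨ x0))) ∧ ((T ∧ (F ∧ x1)) ∨ x0)) ∨ ¬T
  →2  (F ∧ ((T ∧ (F ∧ x1)) ∨ x0)) ∨ ¬T
  →3  F ∨ ¬T
  →4  ¬T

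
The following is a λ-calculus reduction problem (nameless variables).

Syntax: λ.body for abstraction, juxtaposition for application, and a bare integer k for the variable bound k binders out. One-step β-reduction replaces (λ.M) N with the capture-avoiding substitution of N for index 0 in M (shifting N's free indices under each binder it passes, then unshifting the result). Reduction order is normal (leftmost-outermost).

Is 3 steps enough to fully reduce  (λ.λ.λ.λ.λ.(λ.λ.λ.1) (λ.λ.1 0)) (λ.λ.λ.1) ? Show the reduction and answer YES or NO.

Answer: YES — reaches normal form λ.λ.λ.λ.λ.λ.1 in 2 ≤ 3 steps

Working:
  start: (λ.λ.λ.λ.λ.(λ.λ.λ.1) (λ.λ.1 0)) (λ.λ.λ.1)
  [1] λ.λ.λ.λ.(λ.λ.λ.1) (λ.λ.1 0)
  [2] λ.λ.λ.λ.λ.λ.1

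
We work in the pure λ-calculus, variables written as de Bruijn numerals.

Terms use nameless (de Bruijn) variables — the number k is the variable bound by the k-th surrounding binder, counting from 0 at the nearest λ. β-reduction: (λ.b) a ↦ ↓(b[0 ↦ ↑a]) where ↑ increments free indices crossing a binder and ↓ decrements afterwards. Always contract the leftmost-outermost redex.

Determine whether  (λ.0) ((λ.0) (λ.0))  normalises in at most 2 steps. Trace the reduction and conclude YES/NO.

Answer: YES — reaches normal form λ.0 in 2 ≤ 2 steps

Working:
  start: (λ.0) ((λ.0) (λ.0))
  [1] (λ.0) (λ.0)
  [2] λ.0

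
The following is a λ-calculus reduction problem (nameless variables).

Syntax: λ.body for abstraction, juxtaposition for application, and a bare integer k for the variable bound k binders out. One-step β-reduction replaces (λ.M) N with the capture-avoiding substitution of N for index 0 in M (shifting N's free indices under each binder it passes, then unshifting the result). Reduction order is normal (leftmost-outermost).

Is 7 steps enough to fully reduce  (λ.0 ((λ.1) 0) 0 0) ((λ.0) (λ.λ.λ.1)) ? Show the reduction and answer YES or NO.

  start: (λ.0 ((λ.1) 0) 0 0) ((λ.0) (λ.λ.λ.1))
  step 1: (λ.0) (λ.λ.λ.1) ((λ.(λ.0) (λ.λ.λ.1)) ((λ.0) (λ.λ.λ.1))) ((λ.0) (λ.λ.λ.1)) ((λ.0) (λ.λ.λ.1))
  step 2: (λ.λ.λ.1) ((λ.(λ.0) (λ.λ.λ.1)) ((λ.0) (λ.λ.λ.1))) ((λ.0) (λ.λ.λ.1)) ((λ.0) (λ.λ.λ.1))
  step 3: (λ.λ.1) ((λ.0) (λ.λ.λ.1)) ((λ.0) (λ.λ.λ.1))
  step 4: (λ.(λ.0) (λ.λ.λ.1)) ((λ.0) (λ.λ.λ.1))
  step 5: (λ.0) (λ.λ.λ.1)
  step 6: λ.λ.λ.1

Answer: YES — reaches normal form λ.λ.λ.1 in 6 ≤ 7 steps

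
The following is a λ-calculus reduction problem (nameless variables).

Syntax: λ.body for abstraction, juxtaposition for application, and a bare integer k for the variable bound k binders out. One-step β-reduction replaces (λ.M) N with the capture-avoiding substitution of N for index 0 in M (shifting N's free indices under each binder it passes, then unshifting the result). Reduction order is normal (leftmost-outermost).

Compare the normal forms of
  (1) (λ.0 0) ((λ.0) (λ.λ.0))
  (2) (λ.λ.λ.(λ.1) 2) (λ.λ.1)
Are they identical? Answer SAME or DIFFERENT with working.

Answer: DIFFERENT — A ⇓ λ.0, B ⇓ λ.λ.0

Reduction:
Term A:
  start: (λ.0 0) ((λ.0) (λ.λ.0))
  [1] (λ.0) (λ.λ.0) ((λ.0) (λ.λ.0))
  [2] (λ.λ.0) ((λ.0) (λ.λ.0))
  [3] λ.0

Term B:
  start: (λ.λ.λ.(λ.1) 2) (λ.λ.1)
  [1] λ.λ.(λ.1) (λ.λ.1)
  [2] λ.λ.0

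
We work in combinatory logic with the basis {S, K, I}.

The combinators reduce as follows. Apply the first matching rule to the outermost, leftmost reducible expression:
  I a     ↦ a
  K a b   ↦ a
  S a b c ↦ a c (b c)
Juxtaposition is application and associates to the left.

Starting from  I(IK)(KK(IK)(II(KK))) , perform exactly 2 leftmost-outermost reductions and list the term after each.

  start: I(IK)(KK(IK)(II(KK)))
  step 1: IK(KK(IK)(II(KK)))
  step 2: K(KK(IK)(II(KK)))

Answer: after 2 steps: K(KK(IK)(II(KK)))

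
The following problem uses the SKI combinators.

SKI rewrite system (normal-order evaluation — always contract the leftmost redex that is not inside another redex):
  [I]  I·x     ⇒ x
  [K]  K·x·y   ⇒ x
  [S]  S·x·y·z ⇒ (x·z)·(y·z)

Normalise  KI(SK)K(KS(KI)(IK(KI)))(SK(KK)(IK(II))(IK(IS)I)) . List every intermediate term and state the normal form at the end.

  start: KI(SK)K(KS(KI)(IK(KI)))(SK(KK)(IK(II))(IK(IS)I))
  →1  IK(KS(KI)(IK(KI)))(SK(KK)(IK(II))(IK(IS)I))
  →2  K(KS(KI)(IK(KI)))(SK(KK)(IK(II))(IK(IS)I))
  →3  KS(KI)(IK(KI))
  →4  S(IK(KI))
  →5  S(K(KI))

Answer: normal form = S(K(KI))  (in 5 steps)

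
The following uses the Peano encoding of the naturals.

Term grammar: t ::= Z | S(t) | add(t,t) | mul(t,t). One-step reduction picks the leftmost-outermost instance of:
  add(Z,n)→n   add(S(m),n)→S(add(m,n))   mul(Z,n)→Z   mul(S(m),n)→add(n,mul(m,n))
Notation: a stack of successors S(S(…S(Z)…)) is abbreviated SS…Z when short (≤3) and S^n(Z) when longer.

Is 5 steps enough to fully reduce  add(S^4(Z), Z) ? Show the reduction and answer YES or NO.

  start: add(S^4(Z), Z)
  [1] S(add(SSSZ, Z))
  [2] S(S(add(SSZ, Z)))
  [3] S(S(S(add(SZ, Z))))
  [4] S(S(S(S(add(Z, Z)))))
  [5] S^4(Z)

Answer: YES — reaches normal form S^4(Z) in 5 ≤ 5 steps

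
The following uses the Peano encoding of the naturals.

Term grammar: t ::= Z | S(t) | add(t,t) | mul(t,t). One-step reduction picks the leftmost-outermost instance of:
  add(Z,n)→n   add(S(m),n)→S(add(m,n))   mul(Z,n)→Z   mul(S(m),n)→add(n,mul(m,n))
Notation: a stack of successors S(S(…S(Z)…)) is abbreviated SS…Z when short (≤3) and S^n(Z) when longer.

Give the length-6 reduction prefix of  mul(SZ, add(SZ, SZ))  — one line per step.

  start: mul(SZ, add(SZ, SZ))
  →1  add(add(SZ, SZ), mul(Z, add(SZ, SZ)))
  →2  add(S(add(Z, SZ)), mul(Z, add(SZ, SZ)))
  →3  S(add(add(Z, SZ), mul(Z, add(SZ, SZ))))
  →4  S(add(SZ, mul(Z, add(SZ, SZ))))
  →5  S(S(add(Z, mul(Z, add(SZ, SZ)))))
  →6  S(S(mul(Z, add(SZ, SZ))))

Answer: after 6 steps: S(S(mul(Z, add(SZ, SZ))))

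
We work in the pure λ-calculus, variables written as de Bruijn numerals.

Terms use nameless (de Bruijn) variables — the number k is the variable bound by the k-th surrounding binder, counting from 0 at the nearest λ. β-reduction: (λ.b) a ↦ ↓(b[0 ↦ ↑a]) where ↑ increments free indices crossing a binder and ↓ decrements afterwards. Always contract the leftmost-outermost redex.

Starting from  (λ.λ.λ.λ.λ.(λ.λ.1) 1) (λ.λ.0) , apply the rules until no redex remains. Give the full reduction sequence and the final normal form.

  start: (λ.λ.λ.λ.λ.(λ.λ.1) 1) (λ.λ.0)
  [1] λ.λ.λ.λ.(λ.λ.1) 1
  [2] λ.λ.λ.λ.λ.2

Answer: normal form = λ.λ.λ.λ.λ.2  (in 2 steps)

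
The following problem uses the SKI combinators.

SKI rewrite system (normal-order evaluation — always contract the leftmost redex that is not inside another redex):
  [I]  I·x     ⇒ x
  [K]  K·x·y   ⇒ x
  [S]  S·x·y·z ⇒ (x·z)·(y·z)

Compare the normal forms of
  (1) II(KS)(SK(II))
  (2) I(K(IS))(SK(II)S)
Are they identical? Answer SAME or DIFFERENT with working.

Term A:
  start: II(KS)(SK(II))
  step 1: I(KS)(SK(II))
  step 2: KS(SK(II))
  step 3: S

Term B:
  start: I(K(IS))(SK(II)S)
  step 1: K(IS)(SK(II)S)
  step 2: IS
  step 3: S

Answer: SAME — A ⇓ S, B ⇓ S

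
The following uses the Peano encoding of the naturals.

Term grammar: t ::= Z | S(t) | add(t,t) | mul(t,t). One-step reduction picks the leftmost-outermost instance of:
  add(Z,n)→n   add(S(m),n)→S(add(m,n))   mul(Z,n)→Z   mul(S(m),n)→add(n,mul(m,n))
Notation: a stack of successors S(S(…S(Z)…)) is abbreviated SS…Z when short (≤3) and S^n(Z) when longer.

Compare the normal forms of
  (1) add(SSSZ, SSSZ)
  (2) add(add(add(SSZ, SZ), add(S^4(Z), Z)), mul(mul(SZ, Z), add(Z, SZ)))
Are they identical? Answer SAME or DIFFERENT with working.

Answer: DIFFERENT — A ⇓ S^6(Z), B ⇓ S^7(Z)

Derivation:
Term A:
  start: add(SSSZ, SSSZ)
  →1  S(add(SSZ, SSSZ))
  →2  S(S(add(SZ, SSSZ)))
  →3  S(S(S(add(Z, SSSZ))))
  →4  S^6(Z)

Term B:
  start: add(add(add(SSZ, SZ), add(S^4(Z), Z)), mul(mul(SZ, Z), add(Z, SZ)))
  →1  add(add(S(add(SZ, SZ)), add(S^4(Z), Z)), mul(mul(SZ, Z), add(Z, SZ)))
  →2  add(S(add(add(SZ, SZ), add(S^4(Z), Z))), mul(mul(SZ, Z), add(Z, SZ)))
  →3  S(add(add(add(SZ, SZ), add(S^4(Z), Z)), mul(mul(SZ, Z), add(Z, SZ))))
  →4  S(add(add(S(add(Z, SZ)), add(S^4(Z), Z)), mul(mul(SZ, Z), add(Z, SZ))))
  →5  S(add(S(add(add(Z, SZ), add(S^4(Z), Z))), mul(mul(SZ, Z), add(Z, SZ))))
  →6  S(S(add(add(add(Z, SZ), add(S^4(Z), Z)), mul(mul(SZ, Z), add(Z, SZ)))))
  →7  S(S(add(add(SZ, add(S^4(Z), Z)), mul(mul(SZ, Z), add(Z, SZ)))))
  →8  S(S(add(S(add(Z, add(S^4(Z), Z))), mul(mul(SZ, Z), add(Z, SZ)))))
  →9  S(S(S(add(add(Z, add(S^4(Z), Z)), mul(mul(SZ, Z), add(Z, SZ))))))
  →10  S(S(S(add(add(S^4(Z), Z), mul(mul(SZ, Z), add(Z, SZ))))))
  →11  S(S(S(add(S(add(SSSZ, Z)), mul(mul(SZ, Z), add(Z, SZ))))))
  →12  S(S(S(S(add(add(SSSZ, Z), mul(mul(SZ, Z), add(Z, SZ)))))))
  →13  S(S(S(S(add(S(add(SSZ, Z)), mul(mul(SZ, Z), add(Z, SZ)))))))
  →14  S(S(S(S(S(add(add(SSZ, Z), mul(mul(SZ, Z), add(Z, SZ))))))))
  →15  S(S(S(S(S(add(S(add(SZ, Z)), mul(mul(SZ, Z), add(Z, SZ))))))))
  →16  S(S(S(S(S(S(add(add(SZ, Z), mul(mul(SZ, Z), add(Z, SZ)))))))))
  →17  S(S(S(S(S(S(add(S(add(Z, Z)), mul(mul(SZ, Z), add(Z, SZ)))))))))
  →18  S(S(S(S(S(S(S(add(add(Z, Z), mul(mul(SZ, Z), add(Z, SZ))))))))))
  →19  S(S(S(S(S(S(S(add(Z, mul(mul(SZ, Z), add(Z, SZ))))))))))
  →20  S(S(S(S(S(S(S(mul(mul(SZ, Z), add(Z, SZ)))))))))
  →21  S(S(S(S(S(S(S(mul(add(Z, mul(Z, Z)), add(Z, SZ)))))))))
  →22  S(S(S(S(S(S(S(mul(mul(Z, Z), add(Z, SZ)))))))))
  →23  S(S(S(S(S(S(S(mul(Z, add(Z, SZ)))))))))
  →24  S^7(Z)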